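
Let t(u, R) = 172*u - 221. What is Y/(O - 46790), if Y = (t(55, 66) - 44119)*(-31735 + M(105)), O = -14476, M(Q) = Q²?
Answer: -361182400/30633 ≈ -11791.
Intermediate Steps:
t(u, R) = -221 + 172*u
Y = 722364800 (Y = ((-221 + 172*55) - 44119)*(-31735 + 105²) = ((-221 + 9460) - 44119)*(-31735 + 11025) = (9239 - 44119)*(-20710) = -34880*(-20710) = 722364800)
Y/(O - 46790) = 722364800/(-14476 - 46790) = 722364800/(-61266) = 722364800*(-1/61266) = -361182400/30633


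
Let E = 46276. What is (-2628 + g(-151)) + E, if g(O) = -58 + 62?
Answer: 43652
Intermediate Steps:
g(O) = 4
(-2628 + g(-151)) + E = (-2628 + 4) + 46276 = -2624 + 46276 = 43652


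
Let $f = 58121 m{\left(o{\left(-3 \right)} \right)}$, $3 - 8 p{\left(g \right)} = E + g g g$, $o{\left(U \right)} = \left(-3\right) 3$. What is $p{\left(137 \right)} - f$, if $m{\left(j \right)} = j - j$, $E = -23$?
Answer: $- \frac{2571327}{8} \approx -3.2142 \cdot 10^{5}$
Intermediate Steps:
$o{\left(U \right)} = -9$
$p{\left(g \right)} = \frac{13}{4} - \frac{g^{3}}{8}$ ($p{\left(g \right)} = \frac{3}{8} - \frac{-23 + g g g}{8} = \frac{3}{8} - \frac{-23 + g^{2} g}{8} = \frac{3}{8} - \frac{-23 + g^{3}}{8} = \frac{3}{8} - \left(- \frac{23}{8} + \frac{g^{3}}{8}\right) = \frac{13}{4} - \frac{g^{3}}{8}$)
$m{\left(j \right)} = 0$
$f = 0$ ($f = 58121 \cdot 0 = 0$)
$p{\left(137 \right)} - f = \left(\frac{13}{4} - \frac{137^{3}}{8}\right) - 0 = \left(\frac{13}{4} - \frac{2571353}{8}\right) + 0 = - \frac{2571327}{8} + 0 = - \frac{2571327}{8}$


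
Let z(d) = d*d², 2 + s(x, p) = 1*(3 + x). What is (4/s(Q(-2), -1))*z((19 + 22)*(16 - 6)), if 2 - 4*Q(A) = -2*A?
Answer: 551368000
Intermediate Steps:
Q(A) = ½ + A/2 (Q(A) = ½ - (-1)*A/2 = ½ + A/2)
s(x, p) = 1 + x (s(x, p) = -2 + 1*(3 + x) = -2 + (3 + x) = 1 + x)
z(d) = d³
(4/s(Q(-2), -1))*z((19 + 22)*(16 - 6)) = (4/(1 + (½ + (½)*(-2))))*((19 + 22)*(16 - 6))³ = (4/(1 + (½ - 1)))*(41*10)³ = (4/(1 - ½))*410³ = (4/(½))*68921000 = (4*2)*68921000 = 8*68921000 = 551368000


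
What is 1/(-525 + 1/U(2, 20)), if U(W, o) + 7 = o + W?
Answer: -15/7874 ≈ -0.0019050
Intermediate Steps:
U(W, o) = -7 + W + o (U(W, o) = -7 + (o + W) = -7 + (W + o) = -7 + W + o)
1/(-525 + 1/U(2, 20)) = 1/(-525 + 1/(-7 + 2 + 20)) = 1/(-525 + 1/15) = 1/(-7874/15) = -15/7874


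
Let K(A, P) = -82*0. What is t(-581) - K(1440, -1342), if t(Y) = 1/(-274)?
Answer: -1/274 ≈ -0.0036496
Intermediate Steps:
t(Y) = -1/274
K(A, P) = 0
t(-581) - K(1440, -1342) = -1/274 - 1*0 = -1/274 + 0 = -1/274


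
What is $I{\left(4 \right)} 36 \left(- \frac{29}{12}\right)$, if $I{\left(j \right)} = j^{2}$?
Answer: $-1392$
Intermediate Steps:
$I{\left(4 \right)} 36 \left(- \frac{29}{12}\right) = 4^{2} \cdot 36 \left(- \frac{29}{12}\right) = 16 \cdot 36 \left(\left(-29\right) \frac{1}{12}\right) = 576 \left(- \frac{29}{12}\right) = -1392$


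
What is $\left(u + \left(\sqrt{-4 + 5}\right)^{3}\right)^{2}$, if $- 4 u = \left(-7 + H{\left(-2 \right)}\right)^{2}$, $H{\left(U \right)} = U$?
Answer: $\frac{5929}{16} \approx 370.56$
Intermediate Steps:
$u = - \frac{81}{4}$ ($u = - \frac{\left(-7 - 2\right)^{2}}{4} = - \frac{\left(-9\right)^{2}}{4} = \left(- \frac{1}{4}\right) 81 = - \frac{81}{4} \approx -20.25$)
$\left(u + \left(\sqrt{-4 + 5}\right)^{3}\right)^{2} = \left(- \frac{81}{4} + \left(\sqrt{-4 + 5}\right)^{3}\right)^{2} = \left(- \frac{81}{4} + \left(\sqrt{1}\right)^{3}\right)^{2} = \left(- \frac{81}{4} + 1^{3}\right)^{2} = \left(- \frac{81}{4} + 1\right)^{2} = \left(- \frac{77}{4}\right)^{2} = \frac{5929}{16}$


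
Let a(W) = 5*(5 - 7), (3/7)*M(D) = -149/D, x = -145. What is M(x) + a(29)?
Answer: -3307/435 ≈ -7.6023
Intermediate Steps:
M(D) = -1043/(3*D) (M(D) = 7*(-149/D)/3 = -1043/(3*D))
a(W) = -10 (a(W) = 5*(-2) = -10)
M(x) + a(29) = -1043/3/(-145) - 10 = -1043/3*(-1/145) - 10 = 1043/435 - 10 = -3307/435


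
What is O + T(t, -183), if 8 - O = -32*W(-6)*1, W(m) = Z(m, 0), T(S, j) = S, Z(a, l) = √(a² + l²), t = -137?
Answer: 63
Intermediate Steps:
W(m) = √(m²) (W(m) = √(m² + 0²) = √(m² + 0) = √(m²))
O = 200 (O = 8 - (-32*√((-6)²)) = 8 - (-32*√36) = 8 - (-32*6) = 8 - (-192) = 8 - 1*(-192) = 8 + 192 = 200)
O + T(t, -183) = 200 - 137 = 63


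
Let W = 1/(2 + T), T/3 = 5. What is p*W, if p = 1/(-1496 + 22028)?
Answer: 1/349044 ≈ 2.8650e-6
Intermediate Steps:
T = 15 (T = 3*5 = 15)
p = 1/20532 ≈ 4.8704e-5
W = 1/17 (W = 1/(2 + 15) = 1/17 ≈ 0.058824)
p*W = (1/20532)*(1/17) = 1/349044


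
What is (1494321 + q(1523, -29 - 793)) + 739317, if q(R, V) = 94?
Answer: 2233732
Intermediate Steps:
(1494321 + q(1523, -29 - 793)) + 739317 = (1494321 + 94) + 739317 = 1494415 + 739317 = 2233732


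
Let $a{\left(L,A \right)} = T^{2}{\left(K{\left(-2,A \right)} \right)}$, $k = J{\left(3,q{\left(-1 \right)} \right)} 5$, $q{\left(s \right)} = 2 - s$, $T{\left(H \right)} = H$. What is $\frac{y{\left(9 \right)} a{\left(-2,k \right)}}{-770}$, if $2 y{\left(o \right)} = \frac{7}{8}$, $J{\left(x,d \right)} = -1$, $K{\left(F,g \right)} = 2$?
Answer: $- \frac{1}{440} \approx -0.0022727$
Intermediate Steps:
$k = -5$ ($k = \left(-1\right) 5 = -5$)
$y{\left(o \right)} = \frac{7}{16}$ ($y{\left(o \right)} = \frac{7 \cdot \frac{1}{8}}{2} = \frac{1}{2} \cdot \frac{7}{8} = \frac{7}{16}$)
$a{\left(L,A \right)} = 4$ ($a{\left(L,A \right)} = 2^{2} = 4$)
$\frac{y{\left(9 \right)} a{\left(-2,k \right)}}{-770} = \frac{\frac{7}{16} \cdot 4}{-770} = \frac{7}{4} \left(- \frac{1}{770}\right) = - \frac{1}{440}$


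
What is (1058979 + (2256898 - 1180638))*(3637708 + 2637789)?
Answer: 13399685938783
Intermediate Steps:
(1058979 + (2256898 - 1180638))*(3637708 + 2637789) = (1058979 + 1076260)*6275497 = 2135239*6275497 = 13399685938783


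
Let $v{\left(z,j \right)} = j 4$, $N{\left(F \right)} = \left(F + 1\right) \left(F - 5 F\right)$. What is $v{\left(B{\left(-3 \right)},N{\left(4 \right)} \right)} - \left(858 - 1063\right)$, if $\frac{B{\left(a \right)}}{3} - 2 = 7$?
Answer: $-115$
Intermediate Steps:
$B{\left(a \right)} = 27$ ($B{\left(a \right)} = 6 + 3 \cdot 7 = 6 + 21 = 27$)
$N{\left(F \right)} = - 4 F \left(1 + F\right)$ ($N{\left(F \right)} = \left(1 + F\right) \left(- 4 F\right) = - 4 F \left(1 + F\right)$)
$v{\left(z,j \right)} = 4 j$
$v{\left(B{\left(-3 \right)},N{\left(4 \right)} \right)} - \left(858 - 1063\right) = 4 \left(\left(-4\right) 4 \left(1 + 4\right)\right) - \left(858 - 1063\right) = 4 \left(\left(-4\right) 4 \cdot 5\right) - \left(858 - 1063\right) = 4 \left(-80\right) - -205 = -320 + 205 = -115$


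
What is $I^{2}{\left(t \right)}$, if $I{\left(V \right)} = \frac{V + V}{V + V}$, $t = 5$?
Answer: $1$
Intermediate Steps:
$I{\left(V \right)} = 1$ ($I{\left(V \right)} = \frac{2 V}{2 V} = 2 V \frac{1}{2 V} = 1$)
$I^{2}{\left(t \right)} = 1^{2} = 1$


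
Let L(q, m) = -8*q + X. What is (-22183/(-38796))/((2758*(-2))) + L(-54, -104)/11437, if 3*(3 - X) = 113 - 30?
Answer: 4138814833/116547787792 ≈ 0.035512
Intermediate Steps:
X = -74/3 (X = 3 - (113 - 30)/3 = 3 - ⅓*83 = 3 - 83/3 = -74/3 ≈ -24.667)
L(q, m) = -74/3 - 8*q (L(q, m) = -8*q - 74/3 = -74/3 - 8*q)
(-22183/(-38796))/((2758*(-2))) + L(-54, -104)/11437 = (-22183/(-38796))/((2758*(-2))) + (-74/3 - 8*(-54))/11437 = -22183*(-1/38796)/(-5516) + (-74/3 + 432)*(1/11437) = (22183/38796)*(-1/5516) + (1222/3)*(1/11437) = -3169/30571248 + 1222/34311 = 4138814833/116547787792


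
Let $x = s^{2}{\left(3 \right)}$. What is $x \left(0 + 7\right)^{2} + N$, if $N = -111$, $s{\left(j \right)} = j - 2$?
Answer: $-62$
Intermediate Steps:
$s{\left(j \right)} = -2 + j$ ($s{\left(j \right)} = j - 2 = -2 + j$)
$x = 1$ ($x = \left(-2 + 3\right)^{2} = 1^{2} = 1$)
$x \left(0 + 7\right)^{2} + N = 1 \left(0 + 7\right)^{2} - 111 = 1 \cdot 7^{2} - 111 = 1 \cdot 49 - 111 = 49 - 111 = -62$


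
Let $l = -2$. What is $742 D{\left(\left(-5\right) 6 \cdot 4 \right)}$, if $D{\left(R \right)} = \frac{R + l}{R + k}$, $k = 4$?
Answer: $\frac{22631}{29} \approx 780.38$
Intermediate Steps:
$D{\left(R \right)} = \frac{-2 + R}{4 + R}$ ($D{\left(R \right)} = \frac{R - 2}{R + 4} = \frac{-2 + R}{4 + R}$)
$742 D{\left(\left(-5\right) 6 \cdot 4 \right)} = 742 \frac{-2 + \left(-5\right) 6 \cdot 4}{4 + \left(-5\right) 6 \cdot 4} = 742 \frac{-2 - 120}{4 - 120} = 742 \frac{1}{-116} \left(-122\right) = 742 \left(\left(- \frac{1}{116}\right) \left(-122\right)\right) = 742 \cdot \frac{61}{58} = \frac{22631}{29}$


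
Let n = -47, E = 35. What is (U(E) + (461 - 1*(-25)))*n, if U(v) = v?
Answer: -24487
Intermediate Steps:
(U(E) + (461 - 1*(-25)))*n = (35 + (461 - 1*(-25)))*(-47) = (35 + (461 + 25))*(-47) = (35 + 486)*(-47) = 521*(-47) = -24487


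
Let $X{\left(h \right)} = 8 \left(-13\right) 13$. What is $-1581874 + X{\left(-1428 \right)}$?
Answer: $-1583226$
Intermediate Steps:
$X{\left(h \right)} = -1352$ ($X{\left(h \right)} = \left(-104\right) 13 = -1352$)
$-1581874 + X{\left(-1428 \right)} = -1581874 - 1352 = -1583226$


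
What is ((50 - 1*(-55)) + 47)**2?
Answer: 23104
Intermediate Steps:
((50 - 1*(-55)) + 47)**2 = ((50 + 55) + 47)**2 = (105 + 47)**2 = 152**2 = 23104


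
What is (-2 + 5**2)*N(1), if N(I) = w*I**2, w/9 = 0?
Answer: 0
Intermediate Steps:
w = 0 (w = 9*0 = 0)
N(I) = 0 (N(I) = 0*I**2 = 0)
(-2 + 5**2)*N(1) = (-2 + 5**2)*0 = (-2 + 25)*0 = 23*0 = 0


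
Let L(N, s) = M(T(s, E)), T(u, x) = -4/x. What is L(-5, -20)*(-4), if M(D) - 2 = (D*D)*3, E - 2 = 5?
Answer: -584/49 ≈ -11.918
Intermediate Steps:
E = 7 (E = 2 + 5 = 7)
M(D) = 2 + 3*D² (M(D) = 2 + (D*D)*3 = 2 + D²*3 = 2 + 3*D²)
L(N, s) = 146/49 (L(N, s) = 2 + 3*(-4/7)² = 2 + 3*(16/49) = 2 + 48/49 = 146/49)
L(-5, -20)*(-4) = (146/49)*(-4) = -584/49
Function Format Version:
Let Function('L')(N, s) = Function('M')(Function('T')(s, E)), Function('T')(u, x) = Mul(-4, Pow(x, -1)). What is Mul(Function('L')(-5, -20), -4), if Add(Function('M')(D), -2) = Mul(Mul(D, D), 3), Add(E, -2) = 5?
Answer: Rational(-584, 49) ≈ -11.918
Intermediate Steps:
E = 7 (E = Add(2, 5) = 7)
Function('M')(D) = Add(2, Mul(3, Pow(D, 2))) (Function('M')(D) = Add(2, Mul(Mul(D, D), 3)) = Add(2, Mul(Pow(D, 2), 3)) = Add(2, Mul(3, Pow(D, 2))))
Function('L')(N, s) = Rational(146, 49) (Function('L')(N, s) = Add(2, Mul(3, Pow(Mul(-4, Pow(7, -1)), 2))) = Add(2, Mul(3, Pow(Mul(-4, Rational(1, 7)), 2))) = Add(2, Mul(3, Pow(Rational(-4, 7), 2))) = Add(2, Mul(3, Rational(16, 49))) = Add(2, Rational(48, 49)) = Rational(146, 49))
Mul(Function('L')(-5, -20), -4) = Mul(Rational(146, 49), -4) = Rational(-584, 49)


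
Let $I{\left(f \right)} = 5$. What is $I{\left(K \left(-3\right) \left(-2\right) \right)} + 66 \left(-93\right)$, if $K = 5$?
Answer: $-6133$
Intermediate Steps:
$I{\left(K \left(-3\right) \left(-2\right) \right)} + 66 \left(-93\right) = 5 + 66 \left(-93\right) = 5 - 6138 = -6133$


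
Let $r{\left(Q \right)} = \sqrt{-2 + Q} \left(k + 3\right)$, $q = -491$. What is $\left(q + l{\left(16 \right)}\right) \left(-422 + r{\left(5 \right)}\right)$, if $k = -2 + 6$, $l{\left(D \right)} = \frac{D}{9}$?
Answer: $\frac{1858066}{9} - \frac{30821 \sqrt{3}}{9} \approx 2.0052 \cdot 10^{5}$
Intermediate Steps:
$l{\left(D \right)} = \frac{D}{9}$ ($l{\left(D \right)} = D \frac{1}{9} = \frac{D}{9}$)
$k = 4$
$r{\left(Q \right)} = 7 \sqrt{-2 + Q}$ ($r{\left(Q \right)} = \sqrt{-2 + Q} \left(4 + 3\right) = \sqrt{-2 + Q} 7 = 7 \sqrt{-2 + Q}$)
$\left(q + l{\left(16 \right)}\right) \left(-422 + r{\left(5 \right)}\right) = \left(-491 + \frac{1}{9} \cdot 16\right) \left(-422 + 7 \sqrt{-2 + 5}\right) = \left(-491 + \frac{16}{9}\right) \left(-422 + 7 \sqrt{3}\right) = - \frac{4403 \left(-422 + 7 \sqrt{3}\right)}{9} = \frac{1858066}{9} - \frac{30821 \sqrt{3}}{9}$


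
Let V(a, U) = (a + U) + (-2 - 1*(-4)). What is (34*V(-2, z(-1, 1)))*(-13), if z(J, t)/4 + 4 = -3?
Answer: 12376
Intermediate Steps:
z(J, t) = -28 (z(J, t) = -16 + 4*(-3) = -16 - 12 = -28)
V(a, U) = 2 + U + a (V(a, U) = (U + a) + (-2 + 4) = (U + a) + 2 = 2 + U + a)
(34*V(-2, z(-1, 1)))*(-13) = (34*(2 - 28 - 2))*(-13) = (34*(-28))*(-13) = -952*(-13) = 12376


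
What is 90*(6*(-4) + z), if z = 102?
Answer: 7020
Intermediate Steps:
90*(6*(-4) + z) = 90*(6*(-4) + 102) = 90*(-24 + 102) = 90*78 = 7020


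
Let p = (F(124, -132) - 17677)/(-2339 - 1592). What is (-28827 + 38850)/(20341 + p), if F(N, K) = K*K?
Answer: 39400413/79960724 ≈ 0.49275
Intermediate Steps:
F(N, K) = K²
p = 253/3931 (p = ((-132)² - 17677)/(-2339 - 1592) = (17424 - 17677)/(-3931) = -253*(-1/3931) = 253/3931 ≈ 0.064360)
(-28827 + 38850)/(20341 + p) = (-28827 + 38850)/(20341 + 253/3931) = 10023/(79960724/3931) = 10023*(3931/79960724) = 39400413/79960724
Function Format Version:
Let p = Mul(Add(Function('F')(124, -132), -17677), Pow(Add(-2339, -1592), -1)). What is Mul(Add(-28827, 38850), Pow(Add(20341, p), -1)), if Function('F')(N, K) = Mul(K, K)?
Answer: Rational(39400413, 79960724) ≈ 0.49275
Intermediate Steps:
Function('F')(N, K) = Pow(K, 2)
p = Rational(253, 3931) (p = Mul(Add(Pow(-132, 2), -17677), Pow(Add(-2339, -1592), -1)) = Mul(Add(17424, -17677), Pow(-3931, -1)) = Mul(-253, Rational(-1, 3931)) = Rational(253, 3931) ≈ 0.064360)
Mul(Add(-28827, 38850), Pow(Add(20341, p), -1)) = Mul(Add(-28827, 38850), Pow(Add(20341, Rational(253, 3931)), -1)) = Mul(10023, Pow(Rational(79960724, 3931), -1)) = Mul(10023, Rational(3931, 79960724)) = Rational(39400413, 79960724)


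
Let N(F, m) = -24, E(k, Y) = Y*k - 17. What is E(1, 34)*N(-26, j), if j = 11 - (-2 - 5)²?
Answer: -408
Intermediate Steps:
E(k, Y) = -17 + Y*k
j = -38 (j = 11 - 1*(-7)² = 11 - 1*49 = 11 - 49 = -38)
E(1, 34)*N(-26, j) = (-17 + 34*1)*(-24) = (-17 + 34)*(-24) = 17*(-24) = -408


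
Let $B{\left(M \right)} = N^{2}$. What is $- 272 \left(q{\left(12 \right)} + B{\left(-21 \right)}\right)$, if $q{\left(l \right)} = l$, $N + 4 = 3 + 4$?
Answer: $-5712$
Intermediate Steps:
$N = 3$ ($N = -4 + \left(3 + 4\right) = -4 + 7 = 3$)
$B{\left(M \right)} = 9$ ($B{\left(M \right)} = 3^{2} = 9$)
$- 272 \left(q{\left(12 \right)} + B{\left(-21 \right)}\right) = - 272 \left(12 + 9\right) = \left(-272\right) 21 = -5712$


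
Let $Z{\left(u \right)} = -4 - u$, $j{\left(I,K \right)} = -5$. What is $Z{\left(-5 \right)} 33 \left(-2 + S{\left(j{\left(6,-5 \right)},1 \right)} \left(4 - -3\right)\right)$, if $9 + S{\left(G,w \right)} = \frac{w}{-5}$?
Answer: $- \frac{10956}{5} \approx -2191.2$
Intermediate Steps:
$S{\left(G,w \right)} = -9 - \frac{w}{5}$ ($S{\left(G,w \right)} = -9 + \frac{w}{-5} = -9 + w \left(- \frac{1}{5}\right) = -9 - \frac{w}{5}$)
$Z{\left(-5 \right)} 33 \left(-2 + S{\left(j{\left(6,-5 \right)},1 \right)} \left(4 - -3\right)\right) = \left(-4 - -5\right) 33 \left(-2 + \left(-9 - \frac{1}{5}\right) \left(4 - -3\right)\right) = \left(-4 + 5\right) 33 \left(-2 + \left(-9 - \frac{1}{5}\right) \left(4 + 3\right)\right) = 1 \cdot 33 \left(-2 - \frac{322}{5}\right) = 33 \left(-2 - \frac{322}{5}\right) = 33 \left(- \frac{332}{5}\right) = - \frac{10956}{5}$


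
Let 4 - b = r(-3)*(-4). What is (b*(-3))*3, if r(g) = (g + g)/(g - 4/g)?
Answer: -828/5 ≈ -165.60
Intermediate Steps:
r(g) = 2*g/(g - 4/g) (r(g) = (2*g)/(g - 4/g) = 2*g/(g - 4/g))
b = 92/5 (b = 4 - 2*(-3)²/(-4 + (-3)²)*(-4) = 4 - 2*9/(-4 + 9)*(-4) = 4 - 2*9/5*(-4) = 4 - 2*9*(⅕)*(-4) = 4 - 18*(-4)/5 = 4 - 1*(-72/5) = 4 + 72/5 = 92/5 ≈ 18.400)
(b*(-3))*3 = ((92/5)*(-3))*3 = -276/5*3 = -828/5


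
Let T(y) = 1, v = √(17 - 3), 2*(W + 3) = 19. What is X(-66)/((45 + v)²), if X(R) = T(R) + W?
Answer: 30585/8088242 - 675*√14/4044121 ≈ 0.0031569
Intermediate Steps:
W = 13/2 (W = -3 + (½)*19 = -3 + 19/2 = 13/2 ≈ 6.5000)
v = √14 ≈ 3.7417
X(R) = 15/2 (X(R) = 1 + 13/2 = 15/2)
X(-66)/((45 + v)²) = 15/(2*((45 + √14)²)) = 15/(2*(45 + √14)²)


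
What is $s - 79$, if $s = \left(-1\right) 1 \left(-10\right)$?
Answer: $-69$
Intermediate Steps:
$s = 10$ ($s = \left(-1\right) \left(-10\right) = 10$)
$s - 79 = 10 - 79 = -69$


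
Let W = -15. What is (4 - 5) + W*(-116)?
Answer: 1739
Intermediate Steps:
(4 - 5) + W*(-116) = (4 - 5) - 15*(-116) = -1 + 1740 = 1739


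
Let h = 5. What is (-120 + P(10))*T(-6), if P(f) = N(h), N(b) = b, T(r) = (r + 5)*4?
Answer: 460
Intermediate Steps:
T(r) = 20 + 4*r (T(r) = (5 + r)*4 = 20 + 4*r)
P(f) = 5
(-120 + P(10))*T(-6) = (-120 + 5)*(20 + 4*(-6)) = -115*(20 - 24) = -115*(-4) = 460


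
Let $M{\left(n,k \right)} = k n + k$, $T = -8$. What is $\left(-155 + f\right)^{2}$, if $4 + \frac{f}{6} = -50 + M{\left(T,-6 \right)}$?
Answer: $51529$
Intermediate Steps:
$M{\left(n,k \right)} = k + k n$
$f = -72$ ($f = -24 + 6 \left(-50 - 6 \left(1 - 8\right)\right) = -24 + 6 \left(-50 - -42\right) = -24 + 6 \left(-50 + 42\right) = -24 + 6 \left(-8\right) = -24 - 48 = -72$)
$\left(-155 + f\right)^{2} = \left(-155 - 72\right)^{2} = \left(-227\right)^{2} = 51529$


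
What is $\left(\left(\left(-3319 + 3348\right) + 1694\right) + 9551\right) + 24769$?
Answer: $36043$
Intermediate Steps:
$\left(\left(\left(-3319 + 3348\right) + 1694\right) + 9551\right) + 24769 = \left(\left(29 + 1694\right) + 9551\right) + 24769 = \left(1723 + 9551\right) + 24769 = 11274 + 24769 = 36043$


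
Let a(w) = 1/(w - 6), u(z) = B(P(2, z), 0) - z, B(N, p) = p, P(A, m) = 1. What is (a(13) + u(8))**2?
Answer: 3025/49 ≈ 61.735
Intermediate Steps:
u(z) = -z (u(z) = 0 - z = -z)
a(w) = 1/(-6 + w)
(a(13) + u(8))**2 = (1/(-6 + 13) - 1*8)**2 = (1/7 - 8)**2 = (-55/7)**2 = 3025/49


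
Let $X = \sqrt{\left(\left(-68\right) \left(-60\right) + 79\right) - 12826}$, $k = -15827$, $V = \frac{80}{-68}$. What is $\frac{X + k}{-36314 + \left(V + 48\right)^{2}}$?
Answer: $\frac{4574003}{9861130} - \frac{2601 i \sqrt{107}}{9861130} \approx 0.46384 - 0.0027284 i$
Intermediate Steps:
$V = - \frac{20}{17}$ ($V = 80 \left(- \frac{1}{68}\right) = - \frac{20}{17} \approx -1.1765$)
$X = 9 i \sqrt{107}$ ($X = \sqrt{\left(4080 + 79\right) - 12826} = \sqrt{4159 - 12826} = \sqrt{-8667} = 9 i \sqrt{107} \approx 93.097 i$)
$\frac{X + k}{-36314 + \left(V + 48\right)^{2}} = \frac{9 i \sqrt{107} - 15827}{-36314 + \left(- \frac{20}{17} + 48\right)^{2}} = \frac{-15827 + 9 i \sqrt{107}}{-36314 + \left(\frac{796}{17}\right)^{2}} = \frac{-15827 + 9 i \sqrt{107}}{-36314 + \frac{633616}{289}} = \frac{-15827 + 9 i \sqrt{107}}{- \frac{9861130}{289}} = \left(-15827 + 9 i \sqrt{107}\right) \left(- \frac{289}{9861130}\right) = \frac{4574003}{9861130} - \frac{2601 i \sqrt{107}}{9861130}$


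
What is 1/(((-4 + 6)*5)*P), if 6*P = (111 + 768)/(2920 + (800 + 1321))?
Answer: 5041/1465 ≈ 3.4410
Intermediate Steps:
P = 293/10082 (P = ((111 + 768)/(2920 + (800 + 1321)))/6 = (879/(2920 + 2121))/6 = (879/5041)/6 = (879*(1/5041))/6 = (⅙)*(879/5041) = 293/10082 ≈ 0.029062)
1/(((-4 + 6)*5)*P) = 1/(((-4 + 6)*5)*(293/10082)) = 1/((2*5)*(293/10082)) = 1/(10*(293/10082)) = 1/(1465/5041) = 5041/1465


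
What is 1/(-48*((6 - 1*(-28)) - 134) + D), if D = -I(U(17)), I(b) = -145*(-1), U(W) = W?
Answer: 1/4655 ≈ 0.00021482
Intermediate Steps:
I(b) = 145
D = -145 (D = -1*145 = -145)
1/(-48*((6 - 1*(-28)) - 134) + D) = 1/(-48*((6 - 1*(-28)) - 134) - 145) = 1/(-48*((6 + 28) - 134) - 145) = 1/(-48*(34 - 134) - 145) = 1/(-48*(-100) - 145) = 1/(4800 - 145) = 1/4655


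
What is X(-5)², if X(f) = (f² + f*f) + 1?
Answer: 2601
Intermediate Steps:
X(f) = 1 + 2*f² (X(f) = (f² + f²) + 1 = 2*f² + 1 = 1 + 2*f²)
X(-5)² = (1 + 2*(-5)²)² = (1 + 2*25)² = (1 + 50)² = 51² = 2601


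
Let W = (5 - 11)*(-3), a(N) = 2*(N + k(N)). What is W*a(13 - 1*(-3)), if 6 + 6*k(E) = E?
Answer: 636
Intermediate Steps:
k(E) = -1 + E/6
a(N) = -2 + 7*N/3 (a(N) = 2*(N + (-1 + N/6)) = 2*(-1 + 7*N/6) = -2 + 7*N/3)
W = 18 (W = -6*(-3) = 18)
W*a(13 - 1*(-3)) = 18*(-2 + 7*(13 - 1*(-3))/3) = 18*(-2 + 7*(13 + 3)/3) = 18*(-2 + (7/3)*16) = 18*(-2 + 112/3) = 18*(106/3) = 636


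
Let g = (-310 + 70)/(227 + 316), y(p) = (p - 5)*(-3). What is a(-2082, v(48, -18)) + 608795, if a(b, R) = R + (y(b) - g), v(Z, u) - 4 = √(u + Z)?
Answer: 111325940/181 + √30 ≈ 6.1507e+5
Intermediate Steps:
y(p) = 15 - 3*p (y(p) = (-5 + p)*(-3) = 15 - 3*p)
g = -80/181 (g = -240/543 = -240*1/543 = -80/181 ≈ -0.44199)
v(Z, u) = 4 + √(Z + u) (v(Z, u) = 4 + √(u + Z) = 4 + √(Z + u))
a(b, R) = 2795/181 + R - 3*b (a(b, R) = R + ((15 - 3*b) - 1*(-80/181)) = R + ((15 - 3*b) + 80/181) = R + (2795/181 - 3*b) = 2795/181 + R - 3*b)
a(-2082, v(48, -18)) + 608795 = (2795/181 + (4 + √(48 - 18)) - 3*(-2082)) + 608795 = (2795/181 + (4 + √30) + 6246) + 608795 = (1134045/181 + √30) + 608795 = 111325940/181 + √30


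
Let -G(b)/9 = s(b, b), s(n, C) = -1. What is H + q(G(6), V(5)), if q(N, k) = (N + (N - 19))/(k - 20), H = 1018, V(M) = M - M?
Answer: 20361/20 ≈ 1018.0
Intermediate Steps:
G(b) = 9 (G(b) = -9*(-1) = 9)
V(M) = 0
q(N, k) = (-19 + 2*N)/(-20 + k) (q(N, k) = (N + (-19 + N))/(-20 + k) = (-19 + 2*N)/(-20 + k))
H + q(G(6), V(5)) = 1018 + (-19 + 2*9)/(-20 + 0) = 1018 + (-19 + 18)/(-20) = 1018 - 1/20*(-1) = 1018 + 1/20 = 20361/20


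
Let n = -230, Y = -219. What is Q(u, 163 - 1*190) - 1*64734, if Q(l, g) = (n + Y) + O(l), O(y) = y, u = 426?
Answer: -64757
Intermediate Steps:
Q(l, g) = -449 + l (Q(l, g) = (-230 - 219) + l = -449 + l)
Q(u, 163 - 1*190) - 1*64734 = (-449 + 426) - 1*64734 = -23 - 64734 = -64757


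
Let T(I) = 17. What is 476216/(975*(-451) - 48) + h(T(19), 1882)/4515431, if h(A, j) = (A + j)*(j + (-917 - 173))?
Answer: -1488898378912/1985764637163 ≈ -0.74979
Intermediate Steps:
h(A, j) = (-1090 + j)*(A + j) (h(A, j) = (A + j)*(j - 1090) = (A + j)*(-1090 + j) = (-1090 + j)*(A + j))
476216/(975*(-451) - 48) + h(T(19), 1882)/4515431 = 476216/(975*(-451) - 48) + (1882² - 1090*17 - 1090*1882 + 17*1882)/4515431 = 476216/(-439725 - 48) + (3541924 - 18530 - 2051380 + 31994)*(1/4515431) = 476216/(-439773) + 1504008*(1/4515431) = 476216*(-1/439773) + 1504008/4515431 = -476216/439773 + 1504008/4515431 = -1488898378912/1985764637163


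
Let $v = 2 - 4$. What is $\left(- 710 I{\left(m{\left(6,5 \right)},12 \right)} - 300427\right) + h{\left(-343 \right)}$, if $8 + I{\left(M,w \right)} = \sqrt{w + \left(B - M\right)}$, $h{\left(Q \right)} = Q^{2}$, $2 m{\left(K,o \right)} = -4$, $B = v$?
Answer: $-177098 - 1420 \sqrt{3} \approx -1.7956 \cdot 10^{5}$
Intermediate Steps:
$v = -2$
$B = -2$
$m{\left(K,o \right)} = -2$ ($m{\left(K,o \right)} = \frac{1}{2} \left(-4\right) = -2$)
$I{\left(M,w \right)} = -8 + \sqrt{-2 + w - M}$ ($I{\left(M,w \right)} = -8 + \sqrt{w - \left(2 + M\right)} = -8 + \sqrt{-2 + w - M}$)
$\left(- 710 I{\left(m{\left(6,5 \right)},12 \right)} - 300427\right) + h{\left(-343 \right)} = \left(- 710 \left(-8 + \sqrt{-2 + 12 - -2}\right) - 300427\right) + \left(-343\right)^{2} = \left(- 710 \left(-8 + \sqrt{-2 + 12 + 2}\right) - 300427\right) + 117649 = \left(- 710 \left(-8 + \sqrt{12}\right) - 300427\right) + 117649 = \left(- 710 \left(-8 + 2 \sqrt{3}\right) - 300427\right) + 117649 = \left(\left(5680 - 1420 \sqrt{3}\right) - 300427\right) + 117649 = \left(-294747 - 1420 \sqrt{3}\right) + 117649 = -177098 - 1420 \sqrt{3}$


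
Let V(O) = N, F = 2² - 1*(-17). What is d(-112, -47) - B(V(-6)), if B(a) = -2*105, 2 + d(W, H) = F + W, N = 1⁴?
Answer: 117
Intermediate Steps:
F = 21 (F = 4 + 17 = 21)
N = 1
d(W, H) = 19 + W (d(W, H) = -2 + (21 + W) = 19 + W)
V(O) = 1
B(a) = -210
d(-112, -47) - B(V(-6)) = (19 - 112) - 1*(-210) = -93 + 210 = 117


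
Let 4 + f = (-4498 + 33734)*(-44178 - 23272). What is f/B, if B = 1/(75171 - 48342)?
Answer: -52905934945116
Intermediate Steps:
B = 1/26829 ≈ 3.7273e-5
f = -1971968204 (f = -4 + (-4498 + 33734)*(-44178 - 23272) = -4 + 29236*(-67450) = -4 - 1971968200 = -1971968204)
f/B = -1971968204/1/26829 = -1971968204*26829 = -52905934945116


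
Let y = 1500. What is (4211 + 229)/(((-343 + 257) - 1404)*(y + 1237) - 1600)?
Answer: -148/135991 ≈ -0.0010883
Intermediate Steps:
(4211 + 229)/(((-343 + 257) - 1404)*(y + 1237) - 1600) = (4211 + 229)/(((-343 + 257) - 1404)*(1500 + 1237) - 1600) = 4440/((-86 - 1404)*2737 - 1600) = 4440/(-1490*2737 - 1600) = 4440/(-4078130 - 1600) = 4440/(-4079730) = 4440*(-1/4079730) = -148/135991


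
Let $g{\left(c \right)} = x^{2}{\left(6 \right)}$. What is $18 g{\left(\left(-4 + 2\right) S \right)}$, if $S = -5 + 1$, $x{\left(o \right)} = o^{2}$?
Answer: $23328$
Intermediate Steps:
$S = -4$
$g{\left(c \right)} = 1296$ ($g{\left(c \right)} = \left(6^{2}\right)^{2} = 36^{2} = 1296$)
$18 g{\left(\left(-4 + 2\right) S \right)} = 18 \cdot 1296 = 23328$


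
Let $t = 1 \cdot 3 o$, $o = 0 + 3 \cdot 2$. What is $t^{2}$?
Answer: $324$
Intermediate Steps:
$o = 6$ ($o = 0 + 6 = 6$)
$t = 18$ ($t = 1 \cdot 3 \cdot 6 = 3 \cdot 6 = 18$)
$t^{2} = 18^{2} = 324$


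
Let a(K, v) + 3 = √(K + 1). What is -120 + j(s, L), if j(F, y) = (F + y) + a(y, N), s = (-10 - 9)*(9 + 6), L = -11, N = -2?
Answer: -419 + I*√10 ≈ -419.0 + 3.1623*I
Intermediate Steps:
a(K, v) = -3 + √(1 + K) (a(K, v) = -3 + √(K + 1) = -3 + √(1 + K))
s = -285 (s = -19*15 = -285)
j(F, y) = -3 + F + y + √(1 + y) (j(F, y) = (F + y) + (-3 + √(1 + y)) = -3 + F + y + √(1 + y))
-120 + j(s, L) = -120 + (-3 - 285 - 11 + √(1 - 11)) = -120 + (-3 - 285 - 11 + √(-10)) = -120 + (-3 - 285 - 11 + I*√10) = -120 + (-299 + I*√10) = -419 + I*√10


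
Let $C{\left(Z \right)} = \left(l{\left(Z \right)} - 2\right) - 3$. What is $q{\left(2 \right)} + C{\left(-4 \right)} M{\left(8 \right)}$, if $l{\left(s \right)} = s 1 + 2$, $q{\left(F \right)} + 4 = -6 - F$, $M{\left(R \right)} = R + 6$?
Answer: $-110$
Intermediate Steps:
$M{\left(R \right)} = 6 + R$
$q{\left(F \right)} = -10 - F$ ($q{\left(F \right)} = -4 - \left(6 + F\right) = -10 - F$)
$l{\left(s \right)} = 2 + s$ ($l{\left(s \right)} = s + 2 = 2 + s$)
$C{\left(Z \right)} = -3 + Z$ ($C{\left(Z \right)} = \left(\left(2 + Z\right) - 2\right) - 3 = Z - 3 = -3 + Z$)
$q{\left(2 \right)} + C{\left(-4 \right)} M{\left(8 \right)} = \left(-10 - 2\right) + \left(-3 - 4\right) \left(6 + 8\right) = \left(-10 - 2\right) - 98 = -12 - 98 = -110$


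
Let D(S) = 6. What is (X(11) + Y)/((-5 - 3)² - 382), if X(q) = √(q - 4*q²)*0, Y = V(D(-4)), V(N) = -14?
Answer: 7/159 ≈ 0.044025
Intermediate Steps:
Y = -14
X(q) = 0
(X(11) + Y)/((-5 - 3)² - 382) = (0 - 14)/((-5 - 3)² - 382) = -14/((-8)² - 382) = -14/(64 - 382) = -14/(-318) = -14*(-1/318) = 7/159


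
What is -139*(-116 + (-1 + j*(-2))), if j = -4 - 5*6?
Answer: 6811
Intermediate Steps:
j = -34 (j = -4 - 30 = -34)
-139*(-116 + (-1 + j*(-2))) = -139*(-116 + (-1 - 34*(-2))) = -139*(-116 + (-1 + 68)) = -139*(-116 + 67) = -139*(-49) = 6811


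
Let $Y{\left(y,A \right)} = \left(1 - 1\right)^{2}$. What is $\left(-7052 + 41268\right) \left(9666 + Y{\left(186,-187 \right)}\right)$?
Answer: $330731856$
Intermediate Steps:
$Y{\left(y,A \right)} = 0$ ($Y{\left(y,A \right)} = 0^{2} = 0$)
$\left(-7052 + 41268\right) \left(9666 + Y{\left(186,-187 \right)}\right) = \left(-7052 + 41268\right) \left(9666 + 0\right) = 34216 \cdot 9666 = 330731856$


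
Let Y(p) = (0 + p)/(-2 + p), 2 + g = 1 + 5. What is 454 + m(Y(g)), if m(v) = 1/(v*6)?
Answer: 5449/12 ≈ 454.08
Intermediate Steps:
g = 4 (g = -2 + (1 + 5) = -2 + 6 = 4)
Y(p) = p/(-2 + p)
m(v) = 1/(6*v)
454 + m(Y(g)) = 454 + 1/(6*((4/(-2 + 4)))) = 454 + 1/(6*((4/2))) = 454 + 1/(6*((4*(1/2)))) = 454 + (1/6)/2 = 454 + (1/6)*(1/2) = 454 + 1/12 = 5449/12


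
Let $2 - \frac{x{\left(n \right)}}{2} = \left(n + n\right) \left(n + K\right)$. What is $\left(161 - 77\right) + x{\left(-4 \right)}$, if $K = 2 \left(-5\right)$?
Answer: $-136$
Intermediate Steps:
$K = -10$
$x{\left(n \right)} = 4 - 4 n \left(-10 + n\right)$ ($x{\left(n \right)} = 4 - 2 \left(n + n\right) \left(n - 10\right) = 4 - 2 \cdot 2 n \left(-10 + n\right) = 4 - 4 n \left(-10 + n\right)$)
$\left(161 - 77\right) + x{\left(-4 \right)} = \left(161 - 77\right) + \left(4 - 4 \left(-4\right)^{2} + 40 \left(-4\right)\right) = 84 - 220 = -136$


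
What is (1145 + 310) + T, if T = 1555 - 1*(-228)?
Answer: 3238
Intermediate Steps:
T = 1783 (T = 1555 + 228 = 1783)
(1145 + 310) + T = (1145 + 310) + 1783 = 1455 + 1783 = 3238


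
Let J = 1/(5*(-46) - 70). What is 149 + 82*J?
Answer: 22309/150 ≈ 148.73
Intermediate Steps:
J = -1/300 (J = 1/(-230 - 70) = 1/(-300) = -1/300 ≈ -0.0033333)
149 + 82*J = 149 + 82*(-1/300) = 149 - 41/150 = 22309/150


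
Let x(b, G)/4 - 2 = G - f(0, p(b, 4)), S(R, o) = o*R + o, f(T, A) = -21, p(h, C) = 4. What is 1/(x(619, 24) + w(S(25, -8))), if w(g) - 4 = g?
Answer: -1/16 ≈ -0.062500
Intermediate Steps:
S(R, o) = o + R*o (S(R, o) = R*o + o = o + R*o)
x(b, G) = 92 + 4*G (x(b, G) = 8 + 4*(G - 1*(-21)) = 8 + 4*(G + 21) = 8 + 4*(21 + G) = 8 + (84 + 4*G) = 92 + 4*G)
w(g) = 4 + g
1/(x(619, 24) + w(S(25, -8))) = 1/((92 + 4*24) + (4 - 8*(1 + 25))) = 1/((92 + 96) + (4 - 8*26)) = 1/(188 + (4 - 208)) = 1/(188 - 204) = 1/(-16) = -1/16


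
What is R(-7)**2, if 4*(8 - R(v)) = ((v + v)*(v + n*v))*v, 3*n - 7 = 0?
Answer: 3024121/9 ≈ 3.3601e+5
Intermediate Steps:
n = 7/3 (n = 7/3 + (1/3)*0 = 7/3 + 0 = 7/3 ≈ 2.3333)
R(v) = 8 - 5*v**3/3 (R(v) = 8 - (v + v)*(v + 7*v/3)*v/4 = 8 - (2*v)*(10*v/3)*v/4 = 8 - 20*v**2/3*v/4 = 8 - 5*v**3/3)
R(-7)**2 = (8 - 5/3*(-7)**3)**2 = (8 - 5/3*(-343))**2 = (8 + 1715/3)**2 = (1739/3)**2 = 3024121/9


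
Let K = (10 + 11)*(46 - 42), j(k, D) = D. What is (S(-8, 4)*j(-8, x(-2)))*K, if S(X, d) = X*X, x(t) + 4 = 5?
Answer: 5376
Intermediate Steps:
x(t) = 1 (x(t) = -4 + 5 = 1)
S(X, d) = X²
K = 84 (K = 21*4 = 84)
(S(-8, 4)*j(-8, x(-2)))*K = ((-8)²*1)*84 = (64*1)*84 = 64*84 = 5376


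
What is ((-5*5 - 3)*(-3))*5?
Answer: 420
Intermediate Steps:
((-5*5 - 3)*(-3))*5 = ((-25 - 3)*(-3))*5 = -28*(-3)*5 = 84*5 = 420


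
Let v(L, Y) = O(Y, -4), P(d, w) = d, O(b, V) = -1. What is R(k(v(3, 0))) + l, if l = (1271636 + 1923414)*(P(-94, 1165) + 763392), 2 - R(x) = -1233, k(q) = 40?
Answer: 2438775276135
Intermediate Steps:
v(L, Y) = -1
R(x) = 1235 (R(x) = 2 - 1*(-1233) = 2 + 1233 = 1235)
l = 2438775274900 (l = (1271636 + 1923414)*(-94 + 763392) = 3195050*763298 = 2438775274900)
R(k(v(3, 0))) + l = 1235 + 2438775274900 = 2438775276135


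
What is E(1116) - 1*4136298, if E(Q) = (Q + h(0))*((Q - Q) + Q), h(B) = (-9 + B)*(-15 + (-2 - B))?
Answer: -2720094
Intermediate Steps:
h(B) = (-17 - B)*(-9 + B) (h(B) = (-9 + B)*(-17 - B) = (-17 - B)*(-9 + B))
E(Q) = Q*(153 + Q) (E(Q) = (Q + (153 - 1*0**2 - 8*0))*((Q - Q) + Q) = (Q + (153 - 1*0 + 0))*(0 + Q) = (Q + (153 + 0 + 0))*Q = (Q + 153)*Q = (153 + Q)*Q = Q*(153 + Q))
E(1116) - 1*4136298 = 1116*(153 + 1116) - 1*4136298 = 1116*1269 - 4136298 = 1416204 - 4136298 = -2720094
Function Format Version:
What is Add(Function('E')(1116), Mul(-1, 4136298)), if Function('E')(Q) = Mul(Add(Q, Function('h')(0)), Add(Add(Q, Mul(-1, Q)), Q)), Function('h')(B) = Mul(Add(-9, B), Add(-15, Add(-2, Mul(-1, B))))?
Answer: -2720094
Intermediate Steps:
Function('h')(B) = Mul(Add(-17, Mul(-1, B)), Add(-9, B)) (Function('h')(B) = Mul(Add(-9, B), Add(-17, Mul(-1, B))) = Mul(Add(-17, Mul(-1, B)), Add(-9, B)))
Function('E')(Q) = Mul(Q, Add(153, Q)) (Function('E')(Q) = Mul(Add(Q, Add(153, Mul(-1, Pow(0, 2)), Mul(-8, 0))), Add(Add(Q, Mul(-1, Q)), Q)) = Mul(Add(Q, Add(153, Mul(-1, 0), 0)), Add(0, Q)) = Mul(Add(Q, Add(153, 0, 0)), Q) = Mul(Add(Q, 153), Q) = Mul(Add(153, Q), Q) = Mul(Q, Add(153, Q)))
Add(Function('E')(1116), Mul(-1, 4136298)) = Add(Mul(1116, Add(153, 1116)), Mul(-1, 4136298)) = Add(Mul(1116, 1269), -4136298) = Add(1416204, -4136298) = -2720094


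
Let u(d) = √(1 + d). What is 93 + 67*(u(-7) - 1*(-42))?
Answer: 2907 + 67*I*√6 ≈ 2907.0 + 164.12*I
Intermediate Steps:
93 + 67*(u(-7) - 1*(-42)) = 93 + 67*(√(1 - 7) - 1*(-42)) = 93 + 67*(√(-6) + 42) = 93 + 67*(I*√6 + 42) = 93 + 67*(42 + I*√6) = 93 + (2814 + 67*I*√6) = 2907 + 67*I*√6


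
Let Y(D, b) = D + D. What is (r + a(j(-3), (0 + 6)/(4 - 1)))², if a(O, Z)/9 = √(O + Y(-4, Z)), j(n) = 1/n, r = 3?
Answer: -666 + 90*I*√3 ≈ -666.0 + 155.88*I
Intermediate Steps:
Y(D, b) = 2*D
a(O, Z) = 9*√(-8 + O) (a(O, Z) = 9*√(O + 2*(-4)) = 9*√(O - 8) = 9*√(-8 + O))
(r + a(j(-3), (0 + 6)/(4 - 1)))² = (3 + 9*√(-8 + 1/(-3)))² = (3 + 9*√(-8 - ⅓))² = (3 + 9*√(-25/3))² = (3 + 9*(5*I*√3/3))² = (3 + 15*I*√3)²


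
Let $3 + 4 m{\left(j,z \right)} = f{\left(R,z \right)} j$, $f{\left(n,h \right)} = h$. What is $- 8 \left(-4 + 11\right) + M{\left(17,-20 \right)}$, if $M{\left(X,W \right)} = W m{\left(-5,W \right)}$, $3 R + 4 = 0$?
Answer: $-541$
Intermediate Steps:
$R = - \frac{4}{3}$ ($R = - \frac{4}{3} + \frac{1}{3} \cdot 0 = - \frac{4}{3} + 0 = - \frac{4}{3} \approx -1.3333$)
$m{\left(j,z \right)} = - \frac{3}{4} + \frac{j z}{4}$ ($m{\left(j,z \right)} = - \frac{3}{4} + \frac{z j}{4} = - \frac{3}{4} + \frac{j z}{4}$)
$M{\left(X,W \right)} = W \left(- \frac{3}{4} - \frac{5 W}{4}\right)$ ($M{\left(X,W \right)} = W \left(- \frac{3}{4} + \frac{1}{4} \left(-5\right) W\right) = W \left(- \frac{3}{4} - \frac{5 W}{4}\right)$)
$- 8 \left(-4 + 11\right) + M{\left(17,-20 \right)} = - 8 \left(-4 + 11\right) - - 5 \left(3 + 5 \left(-20\right)\right) = \left(-8\right) 7 - - 5 \left(3 - 100\right) = -56 - \left(-5\right) \left(-97\right) = -56 - 485 = -541$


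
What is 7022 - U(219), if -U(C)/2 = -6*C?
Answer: 4394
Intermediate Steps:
U(C) = 12*C (U(C) = -(-12)*C = 12*C)
7022 - U(219) = 7022 - 12*219 = 7022 - 1*2628 = 7022 - 2628 = 4394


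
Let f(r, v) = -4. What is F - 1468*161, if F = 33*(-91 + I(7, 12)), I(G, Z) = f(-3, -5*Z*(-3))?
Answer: -239483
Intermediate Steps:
I(G, Z) = -4
F = -3135 (F = 33*(-91 - 4) = 33*(-95) = -3135)
F - 1468*161 = -3135 - 1468*161 = -3135 - 236348 = -239483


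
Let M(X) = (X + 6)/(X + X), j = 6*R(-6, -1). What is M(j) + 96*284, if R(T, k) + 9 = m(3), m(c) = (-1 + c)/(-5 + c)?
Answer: 545289/20 ≈ 27264.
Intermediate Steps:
m(c) = (-1 + c)/(-5 + c)
R(T, k) = -10 (R(T, k) = -9 + (-1 + 3)/(-5 + 3) = -9 + 2/(-2) = -9 - ½*2 = -9 - 1 = -10)
j = -60 (j = 6*(-10) = -60)
M(X) = (6 + X)/(2*X) (M(X) = (6 + X)/((2*X)) = (6 + X)*(1/(2*X)) = (6 + X)/(2*X))
M(j) + 96*284 = (½)*(6 - 60)/(-60) + 96*284 = (½)*(-1/60)*(-54) + 27264 = 9/20 + 27264 = 545289/20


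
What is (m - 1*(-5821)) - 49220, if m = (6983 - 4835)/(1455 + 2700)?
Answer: -60106899/1385 ≈ -43399.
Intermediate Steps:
m = 716/1385 (m = 2148/4155 = 2148*(1/4155) = 716/1385 ≈ 0.51697)
(m - 1*(-5821)) - 49220 = (716/1385 - 1*(-5821)) - 49220 = (716/1385 + 5821) - 49220 = 8062801/1385 - 49220 = -60106899/1385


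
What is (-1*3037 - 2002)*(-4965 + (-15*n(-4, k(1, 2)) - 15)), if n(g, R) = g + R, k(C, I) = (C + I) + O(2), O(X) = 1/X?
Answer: 50112855/2 ≈ 2.5056e+7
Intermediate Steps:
k(C, I) = ½ + C + I (k(C, I) = (C + I) + 1/2 = (C + I) + ½ = ½ + C + I)
n(g, R) = R + g
(-1*3037 - 2002)*(-4965 + (-15*n(-4, k(1, 2)) - 15)) = (-1*3037 - 2002)*(-4965 + (-15*((½ + 1 + 2) - 4) - 15)) = (-3037 - 2002)*(-4965 + (-15*(7/2 - 4) - 15)) = -5039*(-4965 + (-15*(-½) - 15)) = -5039*(-4965 + (15/2 - 15)) = -5039*(-4965 - 15/2) = -5039*(-9945/2) = 50112855/2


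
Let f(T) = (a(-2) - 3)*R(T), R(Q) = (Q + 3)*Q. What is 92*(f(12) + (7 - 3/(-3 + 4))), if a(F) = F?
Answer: -82432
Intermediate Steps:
R(Q) = Q*(3 + Q) (R(Q) = (3 + Q)*Q = Q*(3 + Q))
f(T) = -5*T*(3 + T) (f(T) = (-2 - 3)*(T*(3 + T)) = -5*T*(3 + T))
92*(f(12) + (7 - 3/(-3 + 4))) = 92*(-5*12*(3 + 12) + (7 - 3/(-3 + 4))) = 92*(-5*12*15 + (7 - 3/1)) = 92*(-900 + (7 - 3*1)) = 92*(-900 + (7 - 3)) = 92*(-900 + 4) = 92*(-896) = -82432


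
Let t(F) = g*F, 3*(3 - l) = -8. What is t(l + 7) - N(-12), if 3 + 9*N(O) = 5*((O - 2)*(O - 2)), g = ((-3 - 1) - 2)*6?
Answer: -5081/9 ≈ -564.56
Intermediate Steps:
l = 17/3 (l = 3 - ⅓*(-8) = 3 + 8/3 = 17/3 ≈ 5.6667)
g = -36 (g = (-4 - 2)*6 = -6*6 = -36)
N(O) = -⅓ + 5*(-2 + O)²/9 (N(O) = -⅓ + (5*((O - 2)*(O - 2)))/9 = -⅓ + (5*((-2 + O)*(-2 + O)))/9 = -⅓ + (5*(-2 + O)²)/9 = -⅓ + 5*(-2 + O)²/9)
t(F) = -36*F
t(l + 7) - N(-12) = -36*(17/3 + 7) - (-⅓ + 5*(-2 - 12)²/9) = -36*38/3 - (-⅓ + (5/9)*(-14)²) = -456 - (-⅓ + (5/9)*196) = -456 - (-⅓ + 980/9) = -456 - 1*977/9 = -456 - 977/9 = -5081/9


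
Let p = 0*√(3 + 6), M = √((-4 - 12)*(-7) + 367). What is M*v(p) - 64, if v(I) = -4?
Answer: -64 - 4*√479 ≈ -151.54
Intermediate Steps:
M = √479 (M = √(-16*(-7) + 367) = √(112 + 367) = √479 ≈ 21.886)
p = 0 (p = 0*√9 = 0*3 = 0)
M*v(p) - 64 = √479*(-4) - 64 = -4*√479 - 64 = -64 - 4*√479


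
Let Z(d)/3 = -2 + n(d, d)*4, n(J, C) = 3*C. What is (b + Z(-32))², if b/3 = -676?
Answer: 10150596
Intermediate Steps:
b = -2028 (b = 3*(-676) = -2028)
Z(d) = -6 + 36*d (Z(d) = 3*(-2 + (3*d)*4) = 3*(-2 + 12*d) = -6 + 36*d)
(b + Z(-32))² = (-2028 + (-6 + 36*(-32)))² = (-2028 + (-6 - 1152))² = (-2028 - 1158)² = (-3186)² = 10150596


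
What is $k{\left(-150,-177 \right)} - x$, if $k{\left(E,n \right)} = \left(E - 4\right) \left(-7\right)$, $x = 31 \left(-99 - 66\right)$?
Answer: $6193$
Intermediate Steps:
$x = -5115$ ($x = 31 \left(-165\right) = -5115$)
$k{\left(E,n \right)} = 28 - 7 E$ ($k{\left(E,n \right)} = \left(-4 + E\right) \left(-7\right) = 28 - 7 E$)
$k{\left(-150,-177 \right)} - x = \left(28 - -1050\right) - -5115 = \left(28 + 1050\right) + 5115 = 1078 + 5115 = 6193$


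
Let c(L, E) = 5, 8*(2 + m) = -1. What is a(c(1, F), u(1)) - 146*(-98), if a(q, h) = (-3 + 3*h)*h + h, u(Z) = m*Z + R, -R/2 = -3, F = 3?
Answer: 918099/64 ≈ 14345.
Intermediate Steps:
m = -17/8 (m = -2 + (⅛)*(-1) = -2 - ⅛ = -17/8 ≈ -2.1250)
R = 6 (R = -2*(-3) = 6)
u(Z) = 6 - 17*Z/8 (u(Z) = -17*Z/8 + 6 = 6 - 17*Z/8)
a(q, h) = h + h*(-3 + 3*h) (a(q, h) = h*(-3 + 3*h) + h = h + h*(-3 + 3*h))
a(c(1, F), u(1)) - 146*(-98) = (6 - 17/8*1)*(-2 + 3*(6 - 17/8*1)) - 146*(-98) = (6 - 17/8)*(-2 + 3*(6 - 17/8)) + 14308 = 31*(-2 + 3*(31/8))/8 + 14308 = 31*(-2 + 93/8)/8 + 14308 = (31/8)*(77/8) + 14308 = 2387/64 + 14308 = 918099/64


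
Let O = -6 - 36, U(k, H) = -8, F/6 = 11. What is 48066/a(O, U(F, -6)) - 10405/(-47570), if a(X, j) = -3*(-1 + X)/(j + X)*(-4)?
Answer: 1905505833/409102 ≈ 4657.8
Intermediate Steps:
F = 66 (F = 6*11 = 66)
O = -42
a(X, j) = 12*(-1 + X)/(X + j) (a(X, j) = -3*(-1 + X)/(X + j)*(-4) = 12*(-1 + X)/(X + j))
48066/a(O, U(F, -6)) - 10405/(-47570) = 48066/((12*(-1 - 42)/(-42 - 8))) - 10405/(-47570) = 48066/((12*(-43)/(-50))) - 10405*(-1/47570) = 48066/((12*(-1/50)*(-43))) + 2081/9514 = 48066/(258/25) + 2081/9514 = 48066*(25/258) + 2081/9514 = 200275/43 + 2081/9514 = 1905505833/409102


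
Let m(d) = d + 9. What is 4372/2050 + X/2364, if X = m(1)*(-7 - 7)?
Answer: 1256051/605775 ≈ 2.0735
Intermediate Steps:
m(d) = 9 + d
X = -140 (X = (9 + 1)*(-7 - 7) = 10*(-14) = -140)
4372/2050 + X/2364 = 4372/2050 - 140/2364 = 4372*(1/2050) - 140*1/2364 = 2186/1025 - 35/591 = 1256051/605775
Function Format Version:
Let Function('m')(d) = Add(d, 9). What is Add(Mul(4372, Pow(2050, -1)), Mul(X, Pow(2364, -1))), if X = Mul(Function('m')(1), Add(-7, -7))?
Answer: Rational(1256051, 605775) ≈ 2.0735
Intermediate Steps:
Function('m')(d) = Add(9, d)
X = -140 (X = Mul(Add(9, 1), Add(-7, -7)) = Mul(10, -14) = -140)
Add(Mul(4372, Pow(2050, -1)), Mul(X, Pow(2364, -1))) = Add(Mul(4372, Pow(2050, -1)), Mul(-140, Pow(2364, -1))) = Add(Mul(4372, Rational(1, 2050)), Mul(-140, Rational(1, 2364))) = Add(Rational(2186, 1025), Rational(-35, 591)) = Rational(1256051, 605775)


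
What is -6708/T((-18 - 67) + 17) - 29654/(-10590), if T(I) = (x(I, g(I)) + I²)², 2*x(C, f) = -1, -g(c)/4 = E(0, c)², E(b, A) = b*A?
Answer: 1267670347003/452759612655 ≈ 2.7999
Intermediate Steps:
E(b, A) = A*b
g(c) = 0 (g(c) = -4*(c*0)² = -4*0² = -4*0 = 0)
x(C, f) = -½ (x(C, f) = (½)*(-1) = -½)
T(I) = (-½ + I²)²
-6708/T((-18 - 67) + 17) - 29654/(-10590) = -6708*4/(-1 + 2*((-18 - 67) + 17)²)² - 29654/(-10590) = -6708*4/(-1 + 2*(-85 + 17)²)² - 29654*(-1/10590) = -6708*4/(-1 + 2*(-68)²)² + 14827/5295 = -6708*4/(-1 + 2*4624)² + 14827/5295 = -6708*4/(-1 + 9248)² + 14827/5295 = -6708/((¼)*9247²) + 14827/5295 = -6708/((¼)*85507009) + 14827/5295 = -6708/85507009/4 + 14827/5295 = -6708*4/85507009 + 14827/5295 = -26832/85507009 + 14827/5295 = 1267670347003/452759612655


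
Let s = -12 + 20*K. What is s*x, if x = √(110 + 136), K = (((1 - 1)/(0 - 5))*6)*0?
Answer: -12*√246 ≈ -188.21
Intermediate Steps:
K = 0 (K = ((0/(-5))*6)*0 = ((0*(-⅕))*6)*0 = (0*6)*0 = 0*0 = 0)
s = -12 (s = -12 + 20*0 = -12 + 0 = -12)
x = √246 ≈ 15.684
s*x = -12*√246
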